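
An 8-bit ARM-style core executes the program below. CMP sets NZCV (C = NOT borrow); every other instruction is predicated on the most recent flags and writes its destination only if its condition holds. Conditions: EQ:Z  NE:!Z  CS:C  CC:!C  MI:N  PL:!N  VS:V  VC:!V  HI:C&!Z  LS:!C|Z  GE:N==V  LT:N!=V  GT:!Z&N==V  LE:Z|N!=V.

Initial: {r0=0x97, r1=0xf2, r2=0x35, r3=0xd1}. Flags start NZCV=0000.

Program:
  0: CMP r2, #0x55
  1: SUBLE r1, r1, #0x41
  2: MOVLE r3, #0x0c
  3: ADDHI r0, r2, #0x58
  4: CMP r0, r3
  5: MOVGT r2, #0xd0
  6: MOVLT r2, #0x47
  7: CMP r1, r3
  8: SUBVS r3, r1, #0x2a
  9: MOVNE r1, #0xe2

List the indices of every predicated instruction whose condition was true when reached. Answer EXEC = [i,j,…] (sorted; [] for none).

EXEC = [1,2,6,9]

0: ✓ CMP  NZCV=1000
1: ✓ SUBLE  r1←0xb1
2: ✓ MOVLE  r3←0x0c
3: · ADDHI
4: ✓ CMP  NZCV=1010
5: · MOVGT
6: ✓ MOVLT  r2←0x47
7: ✓ CMP  NZCV=1010
8: · SUBVS
9: ✓ MOVNE  r1←0xe2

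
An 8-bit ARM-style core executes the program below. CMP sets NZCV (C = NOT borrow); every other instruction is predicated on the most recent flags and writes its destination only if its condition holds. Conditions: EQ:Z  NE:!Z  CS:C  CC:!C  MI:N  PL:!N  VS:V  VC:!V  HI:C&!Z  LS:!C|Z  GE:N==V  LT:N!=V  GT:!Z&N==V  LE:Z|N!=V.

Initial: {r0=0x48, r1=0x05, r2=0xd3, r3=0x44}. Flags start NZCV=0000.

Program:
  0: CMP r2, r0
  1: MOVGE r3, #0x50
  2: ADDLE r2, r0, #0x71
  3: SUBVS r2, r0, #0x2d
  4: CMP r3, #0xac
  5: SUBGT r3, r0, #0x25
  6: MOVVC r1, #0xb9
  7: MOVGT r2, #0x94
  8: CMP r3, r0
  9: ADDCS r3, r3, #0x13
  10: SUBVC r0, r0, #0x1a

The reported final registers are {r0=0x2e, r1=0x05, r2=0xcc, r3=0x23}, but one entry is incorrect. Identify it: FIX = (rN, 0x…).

0: ✓ CMP  NZCV=1010
1: · MOVGE
2: ✓ ADDLE  r2←0xb9
3: · SUBVS
4: ✓ CMP  NZCV=1001
5: ✓ SUBGT  r3←0x23
6: · MOVVC
7: ✓ MOVGT  r2←0x94
8: ✓ CMP  NZCV=1000
9: · ADDCS
10: ✓ SUBVC  r0←0x2e

FIX = (r2, 0x94)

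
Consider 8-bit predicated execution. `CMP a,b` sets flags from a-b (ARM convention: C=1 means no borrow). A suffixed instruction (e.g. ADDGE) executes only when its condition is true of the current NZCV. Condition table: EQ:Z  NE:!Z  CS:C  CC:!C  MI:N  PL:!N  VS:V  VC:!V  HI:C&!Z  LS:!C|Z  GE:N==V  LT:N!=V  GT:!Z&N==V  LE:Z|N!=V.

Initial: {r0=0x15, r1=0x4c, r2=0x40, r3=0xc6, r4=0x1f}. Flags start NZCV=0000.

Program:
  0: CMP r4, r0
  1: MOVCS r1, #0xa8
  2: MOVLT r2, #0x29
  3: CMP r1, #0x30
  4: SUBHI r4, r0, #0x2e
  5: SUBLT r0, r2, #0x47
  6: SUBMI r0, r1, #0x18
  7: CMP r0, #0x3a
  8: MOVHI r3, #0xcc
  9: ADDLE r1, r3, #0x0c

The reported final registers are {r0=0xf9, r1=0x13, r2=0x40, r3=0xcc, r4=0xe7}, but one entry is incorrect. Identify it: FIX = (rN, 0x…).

[0] flags=0010 → (cmp)
[1] flags=0010 CS?T → r1=0xa8
[2] flags=0010 LT?F → skip
[3] flags=0011 → (cmp)
[4] flags=0011 HI?T → r4=0xe7
[5] flags=0011 LT?T → r0=0xf9
[6] flags=0011 MI?F → skip
[7] flags=1010 → (cmp)
[8] flags=1010 HI?T → r3=0xcc
[9] flags=1010 LE?T → r1=0xd8

FIX = (r1, 0xd8)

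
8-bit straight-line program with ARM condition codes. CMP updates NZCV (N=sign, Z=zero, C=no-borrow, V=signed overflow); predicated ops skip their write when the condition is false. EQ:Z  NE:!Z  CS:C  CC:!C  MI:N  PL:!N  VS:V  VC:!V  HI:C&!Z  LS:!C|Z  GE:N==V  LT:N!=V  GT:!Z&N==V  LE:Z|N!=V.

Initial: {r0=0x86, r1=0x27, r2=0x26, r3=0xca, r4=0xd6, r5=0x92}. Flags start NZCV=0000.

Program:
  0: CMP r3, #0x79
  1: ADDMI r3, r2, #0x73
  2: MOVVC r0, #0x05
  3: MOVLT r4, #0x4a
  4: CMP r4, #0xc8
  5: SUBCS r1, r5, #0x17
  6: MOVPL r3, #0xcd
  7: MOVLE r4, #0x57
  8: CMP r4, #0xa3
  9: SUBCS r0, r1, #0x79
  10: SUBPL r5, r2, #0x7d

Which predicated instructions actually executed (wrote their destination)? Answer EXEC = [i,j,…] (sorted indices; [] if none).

0: ✓ CMP  NZCV=0011
1: · ADDMI
2: · MOVVC
3: ✓ MOVLT  r4←0x4a
4: ✓ CMP  NZCV=1001
5: · SUBCS
6: · MOVPL
7: · MOVLE
8: ✓ CMP  NZCV=1001
9: · SUBCS
10: · SUBPL

EXEC = [3]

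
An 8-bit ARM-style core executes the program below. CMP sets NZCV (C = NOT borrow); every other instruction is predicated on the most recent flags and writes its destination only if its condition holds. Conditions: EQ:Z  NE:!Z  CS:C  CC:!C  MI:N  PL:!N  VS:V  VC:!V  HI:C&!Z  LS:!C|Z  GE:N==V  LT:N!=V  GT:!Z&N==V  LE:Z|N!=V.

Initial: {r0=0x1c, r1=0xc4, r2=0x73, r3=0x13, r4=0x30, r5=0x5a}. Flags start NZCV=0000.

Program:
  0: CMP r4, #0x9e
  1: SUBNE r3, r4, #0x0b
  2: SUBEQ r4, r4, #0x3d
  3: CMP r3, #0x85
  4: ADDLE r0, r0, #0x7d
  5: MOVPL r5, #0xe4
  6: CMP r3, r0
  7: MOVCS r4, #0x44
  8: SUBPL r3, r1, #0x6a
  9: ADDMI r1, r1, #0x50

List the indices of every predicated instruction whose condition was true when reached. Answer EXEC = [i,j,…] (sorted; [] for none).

[0] flags=1001 → (cmp)
[1] flags=1001 NE?T → r3=0x25
[2] flags=1001 EQ?F → skip
[3] flags=1001 → (cmp)
[4] flags=1001 LE?F → skip
[5] flags=1001 PL?F → skip
[6] flags=0010 → (cmp)
[7] flags=0010 CS?T → r4=0x44
[8] flags=0010 PL?T → r3=0x5a
[9] flags=0010 MI?F → skip

EXEC = [1,7,8]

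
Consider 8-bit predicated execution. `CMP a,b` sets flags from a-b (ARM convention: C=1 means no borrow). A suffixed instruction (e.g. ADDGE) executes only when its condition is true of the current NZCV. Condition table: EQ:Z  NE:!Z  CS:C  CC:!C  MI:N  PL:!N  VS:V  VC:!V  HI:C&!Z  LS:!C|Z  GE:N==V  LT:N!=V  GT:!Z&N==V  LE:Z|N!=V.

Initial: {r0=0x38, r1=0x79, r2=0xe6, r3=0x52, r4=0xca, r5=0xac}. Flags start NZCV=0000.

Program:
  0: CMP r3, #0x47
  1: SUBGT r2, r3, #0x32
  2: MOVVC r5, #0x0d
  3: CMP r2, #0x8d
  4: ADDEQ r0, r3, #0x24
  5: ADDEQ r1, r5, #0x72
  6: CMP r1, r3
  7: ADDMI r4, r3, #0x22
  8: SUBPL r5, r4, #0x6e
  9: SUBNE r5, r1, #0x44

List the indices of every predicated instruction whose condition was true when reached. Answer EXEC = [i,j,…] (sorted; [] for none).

[0] flags=0010 → (cmp)
[1] flags=0010 GT?T → r2=0x20
[2] flags=0010 VC?T → r5=0x0d
[3] flags=1001 → (cmp)
[4] flags=1001 EQ?F → skip
[5] flags=1001 EQ?F → skip
[6] flags=0010 → (cmp)
[7] flags=0010 MI?F → skip
[8] flags=0010 PL?T → r5=0x5c
[9] flags=0010 NE?T → r5=0x35

EXEC = [1,2,8,9]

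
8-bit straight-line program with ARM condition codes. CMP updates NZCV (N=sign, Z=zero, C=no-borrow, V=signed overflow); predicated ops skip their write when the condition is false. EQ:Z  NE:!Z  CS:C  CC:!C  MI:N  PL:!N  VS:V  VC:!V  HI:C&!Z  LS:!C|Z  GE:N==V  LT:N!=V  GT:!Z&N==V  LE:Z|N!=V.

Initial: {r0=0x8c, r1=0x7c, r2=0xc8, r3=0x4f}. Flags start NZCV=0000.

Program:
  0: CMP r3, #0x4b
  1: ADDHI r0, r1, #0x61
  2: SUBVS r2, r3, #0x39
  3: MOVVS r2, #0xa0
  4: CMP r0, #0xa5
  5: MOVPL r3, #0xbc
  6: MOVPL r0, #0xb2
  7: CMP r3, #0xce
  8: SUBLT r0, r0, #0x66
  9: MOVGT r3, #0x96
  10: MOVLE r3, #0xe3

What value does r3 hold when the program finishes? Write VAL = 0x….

0: ✓ CMP  NZCV=0010
1: ✓ ADDHI  r0←0xdd
2: · SUBVS
3: · MOVVS
4: ✓ CMP  NZCV=0010
5: ✓ MOVPL  r3←0xbc
6: ✓ MOVPL  r0←0xb2
7: ✓ CMP  NZCV=1000
8: ✓ SUBLT  r0←0x4c
9: · MOVGT
10: ✓ MOVLE  r3←0xe3

VAL = 0xe3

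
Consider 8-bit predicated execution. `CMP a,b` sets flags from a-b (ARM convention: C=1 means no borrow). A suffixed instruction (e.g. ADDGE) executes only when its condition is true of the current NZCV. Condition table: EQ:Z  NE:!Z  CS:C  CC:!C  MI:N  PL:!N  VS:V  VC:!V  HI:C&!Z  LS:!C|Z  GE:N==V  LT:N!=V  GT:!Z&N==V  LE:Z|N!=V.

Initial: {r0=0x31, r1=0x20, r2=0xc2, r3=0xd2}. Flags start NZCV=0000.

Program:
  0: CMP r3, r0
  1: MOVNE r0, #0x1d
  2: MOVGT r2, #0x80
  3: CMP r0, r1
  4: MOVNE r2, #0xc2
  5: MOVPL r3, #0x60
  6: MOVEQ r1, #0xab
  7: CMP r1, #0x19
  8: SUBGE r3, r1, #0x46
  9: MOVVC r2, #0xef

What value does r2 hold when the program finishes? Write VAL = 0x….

VAL = 0xef

[0] flags=1010 → (cmp)
[1] flags=1010 NE?T → r0=0x1d
[2] flags=1010 GT?F → skip
[3] flags=1000 → (cmp)
[4] flags=1000 NE?T → r2=0xc2
[5] flags=1000 PL?F → skip
[6] flags=1000 EQ?F → skip
[7] flags=0010 → (cmp)
[8] flags=0010 GE?T → r3=0xda
[9] flags=0010 VC?T → r2=0xef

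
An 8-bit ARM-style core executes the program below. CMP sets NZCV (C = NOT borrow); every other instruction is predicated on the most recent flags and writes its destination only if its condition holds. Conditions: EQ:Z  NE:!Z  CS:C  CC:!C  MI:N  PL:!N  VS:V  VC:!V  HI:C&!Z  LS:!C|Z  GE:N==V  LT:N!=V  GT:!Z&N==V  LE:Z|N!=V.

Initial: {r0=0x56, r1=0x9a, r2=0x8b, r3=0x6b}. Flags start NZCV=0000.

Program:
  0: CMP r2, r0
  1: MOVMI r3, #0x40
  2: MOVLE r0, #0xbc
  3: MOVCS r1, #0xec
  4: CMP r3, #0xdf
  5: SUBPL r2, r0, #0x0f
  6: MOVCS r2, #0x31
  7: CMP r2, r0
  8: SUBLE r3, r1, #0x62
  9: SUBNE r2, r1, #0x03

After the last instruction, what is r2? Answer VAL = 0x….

[0] flags=0011 → (cmp)
[1] flags=0011 MI?F → skip
[2] flags=0011 LE?T → r0=0xbc
[3] flags=0011 CS?T → r1=0xec
[4] flags=1001 → (cmp)
[5] flags=1001 PL?F → skip
[6] flags=1001 CS?F → skip
[7] flags=1000 → (cmp)
[8] flags=1000 LE?T → r3=0x8a
[9] flags=1000 NE?T → r2=0xe9

VAL = 0xe9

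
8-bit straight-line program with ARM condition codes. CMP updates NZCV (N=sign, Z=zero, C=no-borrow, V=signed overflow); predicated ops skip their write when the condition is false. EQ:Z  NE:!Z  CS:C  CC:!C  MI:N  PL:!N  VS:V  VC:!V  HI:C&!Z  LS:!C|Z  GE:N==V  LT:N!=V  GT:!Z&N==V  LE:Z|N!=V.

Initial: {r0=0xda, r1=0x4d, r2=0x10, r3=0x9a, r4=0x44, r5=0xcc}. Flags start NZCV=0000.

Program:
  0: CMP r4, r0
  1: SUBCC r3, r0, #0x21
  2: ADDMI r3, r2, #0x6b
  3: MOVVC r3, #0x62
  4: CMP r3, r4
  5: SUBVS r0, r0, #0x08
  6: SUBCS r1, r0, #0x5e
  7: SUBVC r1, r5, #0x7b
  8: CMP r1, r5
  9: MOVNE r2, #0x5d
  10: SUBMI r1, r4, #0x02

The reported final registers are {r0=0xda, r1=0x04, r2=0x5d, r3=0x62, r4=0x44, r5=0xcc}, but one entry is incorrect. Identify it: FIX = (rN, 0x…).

[0] flags=0000 → (cmp)
[1] flags=0000 CC?T → r3=0xb9
[2] flags=0000 MI?F → skip
[3] flags=0000 VC?T → r3=0x62
[4] flags=0010 → (cmp)
[5] flags=0010 VS?F → skip
[6] flags=0010 CS?T → r1=0x7c
[7] flags=0010 VC?T → r1=0x51
[8] flags=1001 → (cmp)
[9] flags=1001 NE?T → r2=0x5d
[10] flags=1001 MI?T → r1=0x42

FIX = (r1, 0x42)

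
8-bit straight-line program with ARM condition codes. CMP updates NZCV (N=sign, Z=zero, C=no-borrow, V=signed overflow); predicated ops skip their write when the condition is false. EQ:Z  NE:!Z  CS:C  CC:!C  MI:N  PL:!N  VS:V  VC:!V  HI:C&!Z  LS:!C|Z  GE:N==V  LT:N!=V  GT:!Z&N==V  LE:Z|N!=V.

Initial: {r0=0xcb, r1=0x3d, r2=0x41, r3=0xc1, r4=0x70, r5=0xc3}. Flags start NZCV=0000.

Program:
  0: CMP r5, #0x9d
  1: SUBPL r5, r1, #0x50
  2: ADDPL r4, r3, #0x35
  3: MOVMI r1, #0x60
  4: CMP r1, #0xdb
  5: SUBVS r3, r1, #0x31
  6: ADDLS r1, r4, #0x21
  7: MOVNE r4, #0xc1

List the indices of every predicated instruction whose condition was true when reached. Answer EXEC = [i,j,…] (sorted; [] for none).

EXEC = [1,2,6,7]

0: ✓ CMP  NZCV=0010
1: ✓ SUBPL  r5←0xed
2: ✓ ADDPL  r4←0xf6
3: · MOVMI
4: ✓ CMP  NZCV=0000
5: · SUBVS
6: ✓ ADDLS  r1←0x17
7: ✓ MOVNE  r4←0xc1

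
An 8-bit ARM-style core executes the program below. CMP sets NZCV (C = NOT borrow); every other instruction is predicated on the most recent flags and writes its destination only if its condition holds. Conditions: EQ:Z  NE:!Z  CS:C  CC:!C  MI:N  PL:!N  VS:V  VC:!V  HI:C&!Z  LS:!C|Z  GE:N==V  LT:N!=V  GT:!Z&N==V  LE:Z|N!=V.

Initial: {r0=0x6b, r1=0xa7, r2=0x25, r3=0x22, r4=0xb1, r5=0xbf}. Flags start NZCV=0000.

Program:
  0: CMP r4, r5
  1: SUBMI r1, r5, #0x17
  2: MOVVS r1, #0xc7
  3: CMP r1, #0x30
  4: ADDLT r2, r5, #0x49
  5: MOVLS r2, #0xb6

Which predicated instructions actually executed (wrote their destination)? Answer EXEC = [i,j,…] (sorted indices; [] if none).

EXEC = [1,4]

[0] flags=1000 → (cmp)
[1] flags=1000 MI?T → r1=0xa8
[2] flags=1000 VS?F → skip
[3] flags=0011 → (cmp)
[4] flags=0011 LT?T → r2=0x08
[5] flags=0011 LS?F → skip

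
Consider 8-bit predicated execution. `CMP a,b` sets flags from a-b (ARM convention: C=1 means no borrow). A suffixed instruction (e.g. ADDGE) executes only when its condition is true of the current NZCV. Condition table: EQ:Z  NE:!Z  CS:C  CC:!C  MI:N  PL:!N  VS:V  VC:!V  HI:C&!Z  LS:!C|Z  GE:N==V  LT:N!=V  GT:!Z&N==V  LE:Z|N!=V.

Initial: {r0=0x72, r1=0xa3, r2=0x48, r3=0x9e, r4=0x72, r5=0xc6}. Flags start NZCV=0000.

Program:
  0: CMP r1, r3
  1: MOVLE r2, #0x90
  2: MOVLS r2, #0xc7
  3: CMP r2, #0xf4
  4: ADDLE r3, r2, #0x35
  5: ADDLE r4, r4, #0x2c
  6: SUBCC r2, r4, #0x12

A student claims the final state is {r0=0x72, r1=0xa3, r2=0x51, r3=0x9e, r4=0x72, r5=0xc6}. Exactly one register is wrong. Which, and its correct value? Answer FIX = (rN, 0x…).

0: ✓ CMP  NZCV=0010
1: · MOVLE
2: · MOVLS
3: ✓ CMP  NZCV=0000
4: · ADDLE
5: · ADDLE
6: ✓ SUBCC  r2←0x60

FIX = (r2, 0x60)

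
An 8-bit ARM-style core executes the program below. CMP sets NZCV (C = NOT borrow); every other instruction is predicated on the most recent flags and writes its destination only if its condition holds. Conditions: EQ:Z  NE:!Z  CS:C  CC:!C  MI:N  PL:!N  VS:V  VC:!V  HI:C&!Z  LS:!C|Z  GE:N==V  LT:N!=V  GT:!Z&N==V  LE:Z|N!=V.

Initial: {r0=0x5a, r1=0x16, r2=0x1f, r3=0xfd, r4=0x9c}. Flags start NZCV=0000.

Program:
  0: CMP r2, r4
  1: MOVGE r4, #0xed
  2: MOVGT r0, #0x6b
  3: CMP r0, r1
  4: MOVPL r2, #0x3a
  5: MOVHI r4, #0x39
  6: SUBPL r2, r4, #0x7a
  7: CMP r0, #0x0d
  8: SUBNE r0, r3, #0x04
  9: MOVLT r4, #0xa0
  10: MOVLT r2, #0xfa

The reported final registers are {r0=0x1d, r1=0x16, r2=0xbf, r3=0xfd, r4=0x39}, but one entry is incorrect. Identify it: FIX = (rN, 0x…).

FIX = (r0, 0xf9)

[0] flags=1001 → (cmp)
[1] flags=1001 GE?T → r4=0xed
[2] flags=1001 GT?T → r0=0x6b
[3] flags=0010 → (cmp)
[4] flags=0010 PL?T → r2=0x3a
[5] flags=0010 HI?T → r4=0x39
[6] flags=0010 PL?T → r2=0xbf
[7] flags=0010 → (cmp)
[8] flags=0010 NE?T → r0=0xf9
[9] flags=0010 LT?F → skip
[10] flags=0010 LT?F → skip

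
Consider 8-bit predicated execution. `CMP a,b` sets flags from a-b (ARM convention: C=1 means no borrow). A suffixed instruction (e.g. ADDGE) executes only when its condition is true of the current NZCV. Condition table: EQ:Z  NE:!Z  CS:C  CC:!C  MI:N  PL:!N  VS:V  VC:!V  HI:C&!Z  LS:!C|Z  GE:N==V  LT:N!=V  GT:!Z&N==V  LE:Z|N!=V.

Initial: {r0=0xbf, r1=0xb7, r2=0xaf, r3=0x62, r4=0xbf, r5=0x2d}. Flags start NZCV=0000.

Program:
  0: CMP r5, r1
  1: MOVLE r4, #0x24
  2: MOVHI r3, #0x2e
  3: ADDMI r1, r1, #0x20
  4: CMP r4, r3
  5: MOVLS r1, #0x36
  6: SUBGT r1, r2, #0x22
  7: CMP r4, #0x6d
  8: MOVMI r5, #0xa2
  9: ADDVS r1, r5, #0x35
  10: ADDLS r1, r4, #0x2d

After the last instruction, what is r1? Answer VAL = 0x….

VAL = 0x62

0: ✓ CMP  NZCV=0000
1: · MOVLE
2: · MOVHI
3: · ADDMI
4: ✓ CMP  NZCV=0011
5: · MOVLS
6: · SUBGT
7: ✓ CMP  NZCV=0011
8: · MOVMI
9: ✓ ADDVS  r1←0x62
10: · ADDLS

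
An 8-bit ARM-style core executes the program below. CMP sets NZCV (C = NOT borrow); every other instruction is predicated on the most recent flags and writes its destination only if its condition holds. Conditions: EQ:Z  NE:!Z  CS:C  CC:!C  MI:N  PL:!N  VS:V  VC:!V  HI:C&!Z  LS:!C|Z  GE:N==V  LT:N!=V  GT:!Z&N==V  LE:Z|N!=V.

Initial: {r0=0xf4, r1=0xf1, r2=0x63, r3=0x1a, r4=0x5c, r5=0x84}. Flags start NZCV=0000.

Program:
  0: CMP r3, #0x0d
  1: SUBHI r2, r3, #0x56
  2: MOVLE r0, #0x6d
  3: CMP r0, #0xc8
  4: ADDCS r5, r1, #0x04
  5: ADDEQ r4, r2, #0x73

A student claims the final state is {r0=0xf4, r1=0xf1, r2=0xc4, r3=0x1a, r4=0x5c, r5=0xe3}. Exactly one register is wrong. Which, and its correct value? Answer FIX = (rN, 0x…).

FIX = (r5, 0xf5)

[0] flags=0010 → (cmp)
[1] flags=0010 HI?T → r2=0xc4
[2] flags=0010 LE?F → skip
[3] flags=0010 → (cmp)
[4] flags=0010 CS?T → r5=0xf5
[5] flags=0010 EQ?F → skip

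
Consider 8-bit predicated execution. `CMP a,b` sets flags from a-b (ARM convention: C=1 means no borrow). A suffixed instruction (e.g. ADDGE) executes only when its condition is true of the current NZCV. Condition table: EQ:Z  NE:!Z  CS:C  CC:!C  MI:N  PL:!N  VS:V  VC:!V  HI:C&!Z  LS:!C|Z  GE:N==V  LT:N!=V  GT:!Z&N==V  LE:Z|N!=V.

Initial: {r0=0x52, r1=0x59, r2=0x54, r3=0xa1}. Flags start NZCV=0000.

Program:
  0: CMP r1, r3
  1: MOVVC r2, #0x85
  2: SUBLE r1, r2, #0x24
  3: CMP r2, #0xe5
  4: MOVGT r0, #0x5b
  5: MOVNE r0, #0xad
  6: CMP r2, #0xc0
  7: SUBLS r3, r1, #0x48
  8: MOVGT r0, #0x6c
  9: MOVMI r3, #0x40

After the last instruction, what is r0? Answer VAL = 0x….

VAL = 0x6c

[0] flags=1001 → (cmp)
[1] flags=1001 VC?F → skip
[2] flags=1001 LE?F → skip
[3] flags=0000 → (cmp)
[4] flags=0000 GT?T → r0=0x5b
[5] flags=0000 NE?T → r0=0xad
[6] flags=1001 → (cmp)
[7] flags=1001 LS?T → r3=0x11
[8] flags=1001 GT?T → r0=0x6c
[9] flags=1001 MI?T → r3=0x40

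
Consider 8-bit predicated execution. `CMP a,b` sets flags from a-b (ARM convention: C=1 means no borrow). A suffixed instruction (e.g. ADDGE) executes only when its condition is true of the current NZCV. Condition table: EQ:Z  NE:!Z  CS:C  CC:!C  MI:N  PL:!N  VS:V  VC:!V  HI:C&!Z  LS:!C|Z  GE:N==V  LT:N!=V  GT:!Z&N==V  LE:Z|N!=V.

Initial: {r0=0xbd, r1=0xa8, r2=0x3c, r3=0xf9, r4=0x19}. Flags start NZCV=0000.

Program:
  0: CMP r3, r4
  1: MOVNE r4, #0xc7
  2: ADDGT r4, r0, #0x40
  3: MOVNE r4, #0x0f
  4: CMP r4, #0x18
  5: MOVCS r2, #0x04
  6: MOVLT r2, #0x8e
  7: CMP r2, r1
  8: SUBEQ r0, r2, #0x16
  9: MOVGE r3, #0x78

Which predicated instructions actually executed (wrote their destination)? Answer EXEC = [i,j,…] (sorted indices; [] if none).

0: ✓ CMP  NZCV=1010
1: ✓ MOVNE  r4←0xc7
2: · ADDGT
3: ✓ MOVNE  r4←0x0f
4: ✓ CMP  NZCV=1000
5: · MOVCS
6: ✓ MOVLT  r2←0x8e
7: ✓ CMP  NZCV=1000
8: · SUBEQ
9: · MOVGE

EXEC = [1,3,6]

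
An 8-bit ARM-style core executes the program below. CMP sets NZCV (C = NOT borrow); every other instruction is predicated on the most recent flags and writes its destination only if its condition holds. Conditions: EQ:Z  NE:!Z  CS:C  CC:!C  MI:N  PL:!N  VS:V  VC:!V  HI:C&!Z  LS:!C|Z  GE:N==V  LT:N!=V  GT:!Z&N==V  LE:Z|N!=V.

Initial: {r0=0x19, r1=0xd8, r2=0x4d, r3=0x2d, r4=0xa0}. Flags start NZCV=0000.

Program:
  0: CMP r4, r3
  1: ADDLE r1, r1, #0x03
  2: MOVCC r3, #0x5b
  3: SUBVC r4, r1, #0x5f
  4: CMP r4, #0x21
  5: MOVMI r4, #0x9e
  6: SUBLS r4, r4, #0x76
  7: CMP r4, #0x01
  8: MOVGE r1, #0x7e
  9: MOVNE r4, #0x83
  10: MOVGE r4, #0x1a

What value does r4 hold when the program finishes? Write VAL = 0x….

0: ✓ CMP  NZCV=0011
1: ✓ ADDLE  r1←0xdb
2: · MOVCC
3: · SUBVC
4: ✓ CMP  NZCV=0011
5: · MOVMI
6: · SUBLS
7: ✓ CMP  NZCV=1010
8: · MOVGE
9: ✓ MOVNE  r4←0x83
10: · MOVGE

VAL = 0x83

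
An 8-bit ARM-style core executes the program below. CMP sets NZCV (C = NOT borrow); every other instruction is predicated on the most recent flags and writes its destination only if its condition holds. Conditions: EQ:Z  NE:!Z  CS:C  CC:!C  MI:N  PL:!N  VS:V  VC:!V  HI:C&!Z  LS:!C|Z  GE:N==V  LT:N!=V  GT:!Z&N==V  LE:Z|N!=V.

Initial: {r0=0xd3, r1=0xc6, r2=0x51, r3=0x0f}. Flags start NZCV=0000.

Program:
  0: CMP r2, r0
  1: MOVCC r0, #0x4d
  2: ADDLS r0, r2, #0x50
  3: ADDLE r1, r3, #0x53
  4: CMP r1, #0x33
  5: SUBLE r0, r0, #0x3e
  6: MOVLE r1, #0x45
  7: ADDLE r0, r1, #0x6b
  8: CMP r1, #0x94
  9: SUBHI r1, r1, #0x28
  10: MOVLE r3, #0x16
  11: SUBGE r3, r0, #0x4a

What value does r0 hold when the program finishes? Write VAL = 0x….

VAL = 0xb0

0: ✓ CMP  NZCV=0000
1: ✓ MOVCC  r0←0x4d
2: ✓ ADDLS  r0←0xa1
3: · ADDLE
4: ✓ CMP  NZCV=1010
5: ✓ SUBLE  r0←0x63
6: ✓ MOVLE  r1←0x45
7: ✓ ADDLE  r0←0xb0
8: ✓ CMP  NZCV=1001
9: · SUBHI
10: · MOVLE
11: ✓ SUBGE  r3←0x66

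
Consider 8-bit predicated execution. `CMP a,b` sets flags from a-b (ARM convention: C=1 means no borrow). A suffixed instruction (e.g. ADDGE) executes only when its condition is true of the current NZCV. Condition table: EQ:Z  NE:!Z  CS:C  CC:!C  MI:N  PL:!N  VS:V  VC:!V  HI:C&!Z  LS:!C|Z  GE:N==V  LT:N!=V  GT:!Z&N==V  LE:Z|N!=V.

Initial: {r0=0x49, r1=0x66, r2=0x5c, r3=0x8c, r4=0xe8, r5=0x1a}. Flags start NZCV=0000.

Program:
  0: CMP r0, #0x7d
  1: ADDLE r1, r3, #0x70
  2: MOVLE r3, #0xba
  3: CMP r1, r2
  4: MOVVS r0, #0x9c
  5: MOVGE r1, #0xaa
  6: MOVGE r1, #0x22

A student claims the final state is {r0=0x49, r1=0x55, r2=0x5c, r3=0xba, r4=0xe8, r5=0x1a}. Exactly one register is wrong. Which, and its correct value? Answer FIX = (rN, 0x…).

FIX = (r1, 0xfc)

[0] flags=1000 → (cmp)
[1] flags=1000 LE?T → r1=0xfc
[2] flags=1000 LE?T → r3=0xba
[3] flags=1010 → (cmp)
[4] flags=1010 VS?F → skip
[5] flags=1010 GE?F → skip
[6] flags=1010 GE?F → skip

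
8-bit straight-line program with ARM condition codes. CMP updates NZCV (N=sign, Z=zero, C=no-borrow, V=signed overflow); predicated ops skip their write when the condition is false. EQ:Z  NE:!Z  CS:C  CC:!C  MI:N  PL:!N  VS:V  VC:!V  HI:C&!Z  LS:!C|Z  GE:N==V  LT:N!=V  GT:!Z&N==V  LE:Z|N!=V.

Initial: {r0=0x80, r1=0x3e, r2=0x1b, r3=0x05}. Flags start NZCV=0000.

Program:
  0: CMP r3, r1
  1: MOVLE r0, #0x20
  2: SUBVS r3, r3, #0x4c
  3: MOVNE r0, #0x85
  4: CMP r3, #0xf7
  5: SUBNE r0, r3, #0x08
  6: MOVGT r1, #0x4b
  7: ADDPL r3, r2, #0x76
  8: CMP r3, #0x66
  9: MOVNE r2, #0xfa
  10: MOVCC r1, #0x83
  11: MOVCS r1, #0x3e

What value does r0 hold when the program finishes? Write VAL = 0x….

VAL = 0xfd

0: ✓ CMP  NZCV=1000
1: ✓ MOVLE  r0←0x20
2: · SUBVS
3: ✓ MOVNE  r0←0x85
4: ✓ CMP  NZCV=0000
5: ✓ SUBNE  r0←0xfd
6: ✓ MOVGT  r1←0x4b
7: ✓ ADDPL  r3←0x91
8: ✓ CMP  NZCV=0011
9: ✓ MOVNE  r2←0xfa
10: · MOVCC
11: ✓ MOVCS  r1←0x3e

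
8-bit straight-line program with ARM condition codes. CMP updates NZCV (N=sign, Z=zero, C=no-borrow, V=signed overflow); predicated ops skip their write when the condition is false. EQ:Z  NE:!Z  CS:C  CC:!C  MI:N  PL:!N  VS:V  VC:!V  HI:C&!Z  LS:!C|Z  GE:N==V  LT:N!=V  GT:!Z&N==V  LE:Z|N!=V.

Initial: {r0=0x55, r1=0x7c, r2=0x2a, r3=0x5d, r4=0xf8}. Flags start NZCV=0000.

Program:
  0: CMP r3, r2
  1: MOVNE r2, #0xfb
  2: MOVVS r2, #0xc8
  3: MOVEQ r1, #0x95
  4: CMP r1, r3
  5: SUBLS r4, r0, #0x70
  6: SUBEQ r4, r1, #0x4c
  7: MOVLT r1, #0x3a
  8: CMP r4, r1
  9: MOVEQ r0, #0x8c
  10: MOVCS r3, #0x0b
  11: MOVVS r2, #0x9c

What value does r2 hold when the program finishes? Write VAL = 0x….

0: ✓ CMP  NZCV=0010
1: ✓ MOVNE  r2←0xfb
2: · MOVVS
3: · MOVEQ
4: ✓ CMP  NZCV=0010
5: · SUBLS
6: · SUBEQ
7: · MOVLT
8: ✓ CMP  NZCV=0011
9: · MOVEQ
10: ✓ MOVCS  r3←0x0b
11: ✓ MOVVS  r2←0x9c

VAL = 0x9c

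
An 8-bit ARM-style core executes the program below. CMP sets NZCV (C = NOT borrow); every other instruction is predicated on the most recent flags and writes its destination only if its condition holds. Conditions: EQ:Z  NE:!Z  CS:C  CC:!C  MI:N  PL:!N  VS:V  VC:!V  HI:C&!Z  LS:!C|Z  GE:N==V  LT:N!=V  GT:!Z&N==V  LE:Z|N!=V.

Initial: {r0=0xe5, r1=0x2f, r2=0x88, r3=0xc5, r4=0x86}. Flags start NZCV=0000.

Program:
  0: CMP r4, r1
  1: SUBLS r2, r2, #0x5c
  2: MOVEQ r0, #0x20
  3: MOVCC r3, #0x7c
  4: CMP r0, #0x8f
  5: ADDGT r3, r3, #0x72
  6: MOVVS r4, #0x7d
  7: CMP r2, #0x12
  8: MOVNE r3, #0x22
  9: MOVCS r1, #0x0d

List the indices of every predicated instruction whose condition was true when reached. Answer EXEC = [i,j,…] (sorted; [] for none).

0: ✓ CMP  NZCV=0011
1: · SUBLS
2: · MOVEQ
3: · MOVCC
4: ✓ CMP  NZCV=0010
5: ✓ ADDGT  r3←0x37
6: · MOVVS
7: ✓ CMP  NZCV=0011
8: ✓ MOVNE  r3←0x22
9: ✓ MOVCS  r1←0x0d

EXEC = [5,8,9]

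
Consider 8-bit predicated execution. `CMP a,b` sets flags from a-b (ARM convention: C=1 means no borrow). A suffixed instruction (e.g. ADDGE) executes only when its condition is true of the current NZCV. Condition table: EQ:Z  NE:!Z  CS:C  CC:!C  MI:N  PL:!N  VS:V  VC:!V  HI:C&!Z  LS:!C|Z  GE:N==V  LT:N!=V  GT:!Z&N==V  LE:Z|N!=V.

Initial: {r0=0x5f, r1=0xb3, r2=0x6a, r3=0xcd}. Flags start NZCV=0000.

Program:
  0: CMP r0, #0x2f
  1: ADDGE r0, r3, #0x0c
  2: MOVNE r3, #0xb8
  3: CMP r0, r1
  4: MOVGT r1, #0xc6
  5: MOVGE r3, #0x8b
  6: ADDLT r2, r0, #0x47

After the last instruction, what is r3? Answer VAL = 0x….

VAL = 0x8b

[0] flags=0010 → (cmp)
[1] flags=0010 GE?T → r0=0xd9
[2] flags=0010 NE?T → r3=0xb8
[3] flags=0010 → (cmp)
[4] flags=0010 GT?T → r1=0xc6
[5] flags=0010 GE?T → r3=0x8b
[6] flags=0010 LT?F → skip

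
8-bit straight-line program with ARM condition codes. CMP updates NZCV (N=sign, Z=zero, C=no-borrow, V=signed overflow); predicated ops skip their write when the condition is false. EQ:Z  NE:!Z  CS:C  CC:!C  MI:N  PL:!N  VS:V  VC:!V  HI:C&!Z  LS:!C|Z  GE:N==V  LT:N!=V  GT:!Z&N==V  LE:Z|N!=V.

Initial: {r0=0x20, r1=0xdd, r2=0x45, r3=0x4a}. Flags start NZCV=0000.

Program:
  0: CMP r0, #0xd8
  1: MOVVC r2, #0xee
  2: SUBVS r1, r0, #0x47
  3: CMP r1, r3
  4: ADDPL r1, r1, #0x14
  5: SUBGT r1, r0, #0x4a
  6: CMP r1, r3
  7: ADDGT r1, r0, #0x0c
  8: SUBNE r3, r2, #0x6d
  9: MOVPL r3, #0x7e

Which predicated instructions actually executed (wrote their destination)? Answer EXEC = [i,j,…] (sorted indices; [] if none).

[0] flags=0000 → (cmp)
[1] flags=0000 VC?T → r2=0xee
[2] flags=0000 VS?F → skip
[3] flags=1010 → (cmp)
[4] flags=1010 PL?F → skip
[5] flags=1010 GT?F → skip
[6] flags=1010 → (cmp)
[7] flags=1010 GT?F → skip
[8] flags=1010 NE?T → r3=0x81
[9] flags=1010 PL?F → skip

EXEC = [1,8]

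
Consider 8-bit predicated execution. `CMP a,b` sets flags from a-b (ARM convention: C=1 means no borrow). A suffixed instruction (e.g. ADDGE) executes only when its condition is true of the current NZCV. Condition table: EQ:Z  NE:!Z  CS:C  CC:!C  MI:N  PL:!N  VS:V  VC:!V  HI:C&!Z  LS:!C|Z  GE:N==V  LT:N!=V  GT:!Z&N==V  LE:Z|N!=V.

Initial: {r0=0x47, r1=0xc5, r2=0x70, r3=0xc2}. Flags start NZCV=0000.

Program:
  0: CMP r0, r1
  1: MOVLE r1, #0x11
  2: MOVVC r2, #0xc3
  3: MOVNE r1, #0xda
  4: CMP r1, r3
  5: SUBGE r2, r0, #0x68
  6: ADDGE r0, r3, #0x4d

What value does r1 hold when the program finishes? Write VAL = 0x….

0: ✓ CMP  NZCV=1001
1: · MOVLE
2: · MOVVC
3: ✓ MOVNE  r1←0xda
4: ✓ CMP  NZCV=0010
5: ✓ SUBGE  r2←0xdf
6: ✓ ADDGE  r0←0x0f

VAL = 0xda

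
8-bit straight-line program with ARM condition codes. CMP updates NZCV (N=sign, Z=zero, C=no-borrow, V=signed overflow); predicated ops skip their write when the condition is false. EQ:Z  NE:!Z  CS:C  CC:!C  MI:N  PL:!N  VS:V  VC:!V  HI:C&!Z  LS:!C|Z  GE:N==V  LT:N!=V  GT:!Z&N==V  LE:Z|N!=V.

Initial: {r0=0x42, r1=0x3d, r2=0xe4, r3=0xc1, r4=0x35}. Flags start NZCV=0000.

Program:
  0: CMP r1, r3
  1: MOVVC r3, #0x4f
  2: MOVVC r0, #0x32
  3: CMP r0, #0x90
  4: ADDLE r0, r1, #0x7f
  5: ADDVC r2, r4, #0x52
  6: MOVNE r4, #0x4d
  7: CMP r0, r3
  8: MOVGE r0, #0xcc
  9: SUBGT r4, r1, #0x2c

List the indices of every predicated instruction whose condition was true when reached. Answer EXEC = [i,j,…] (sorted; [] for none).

EXEC = [1,2,6]

0: ✓ CMP  NZCV=0000
1: ✓ MOVVC  r3←0x4f
2: ✓ MOVVC  r0←0x32
3: ✓ CMP  NZCV=1001
4: · ADDLE
5: · ADDVC
6: ✓ MOVNE  r4←0x4d
7: ✓ CMP  NZCV=1000
8: · MOVGE
9: · SUBGT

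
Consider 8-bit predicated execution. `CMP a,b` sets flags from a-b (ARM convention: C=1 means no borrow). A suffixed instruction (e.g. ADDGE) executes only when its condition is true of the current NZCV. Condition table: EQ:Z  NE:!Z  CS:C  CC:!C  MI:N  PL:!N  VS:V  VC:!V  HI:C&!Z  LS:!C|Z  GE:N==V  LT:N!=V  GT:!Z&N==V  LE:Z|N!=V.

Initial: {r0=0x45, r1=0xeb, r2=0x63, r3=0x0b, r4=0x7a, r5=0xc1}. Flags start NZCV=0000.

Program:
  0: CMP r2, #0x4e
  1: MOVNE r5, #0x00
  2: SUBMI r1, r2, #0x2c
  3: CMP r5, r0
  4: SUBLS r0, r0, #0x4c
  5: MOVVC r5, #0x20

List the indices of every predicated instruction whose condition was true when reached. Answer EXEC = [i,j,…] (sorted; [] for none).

EXEC = [1,4,5]

[0] flags=0010 → (cmp)
[1] flags=0010 NE?T → r5=0x00
[2] flags=0010 MI?F → skip
[3] flags=1000 → (cmp)
[4] flags=1000 LS?T → r0=0xf9
[5] flags=1000 VC?T → r5=0x20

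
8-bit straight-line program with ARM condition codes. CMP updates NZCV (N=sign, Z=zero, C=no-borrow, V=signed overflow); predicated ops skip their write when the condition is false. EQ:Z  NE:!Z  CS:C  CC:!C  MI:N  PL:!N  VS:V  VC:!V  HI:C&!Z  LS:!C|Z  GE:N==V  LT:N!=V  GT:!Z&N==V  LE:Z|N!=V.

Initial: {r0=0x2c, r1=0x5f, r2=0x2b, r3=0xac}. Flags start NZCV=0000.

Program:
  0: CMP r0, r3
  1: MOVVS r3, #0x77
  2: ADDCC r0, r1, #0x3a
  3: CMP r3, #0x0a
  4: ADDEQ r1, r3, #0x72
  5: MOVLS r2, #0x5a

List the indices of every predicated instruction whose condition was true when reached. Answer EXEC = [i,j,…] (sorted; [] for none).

0: ✓ CMP  NZCV=1001
1: ✓ MOVVS  r3←0x77
2: ✓ ADDCC  r0←0x99
3: ✓ CMP  NZCV=0010
4: · ADDEQ
5: · MOVLS

EXEC = [1,2]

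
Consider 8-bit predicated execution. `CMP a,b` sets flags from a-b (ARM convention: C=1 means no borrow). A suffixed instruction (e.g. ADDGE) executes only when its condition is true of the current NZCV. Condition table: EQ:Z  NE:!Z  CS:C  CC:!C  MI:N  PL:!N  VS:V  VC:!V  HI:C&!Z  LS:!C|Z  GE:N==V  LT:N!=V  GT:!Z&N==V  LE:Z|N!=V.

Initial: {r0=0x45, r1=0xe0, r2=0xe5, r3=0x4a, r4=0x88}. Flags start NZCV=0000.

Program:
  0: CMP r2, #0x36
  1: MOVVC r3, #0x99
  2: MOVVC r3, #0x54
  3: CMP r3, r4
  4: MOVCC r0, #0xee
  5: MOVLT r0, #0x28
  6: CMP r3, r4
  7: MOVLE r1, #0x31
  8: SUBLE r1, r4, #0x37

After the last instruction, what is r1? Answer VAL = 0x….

VAL = 0xe0

0: ✓ CMP  NZCV=1010
1: ✓ MOVVC  r3←0x99
2: ✓ MOVVC  r3←0x54
3: ✓ CMP  NZCV=1001
4: ✓ MOVCC  r0←0xee
5: · MOVLT
6: ✓ CMP  NZCV=1001
7: · MOVLE
8: · SUBLE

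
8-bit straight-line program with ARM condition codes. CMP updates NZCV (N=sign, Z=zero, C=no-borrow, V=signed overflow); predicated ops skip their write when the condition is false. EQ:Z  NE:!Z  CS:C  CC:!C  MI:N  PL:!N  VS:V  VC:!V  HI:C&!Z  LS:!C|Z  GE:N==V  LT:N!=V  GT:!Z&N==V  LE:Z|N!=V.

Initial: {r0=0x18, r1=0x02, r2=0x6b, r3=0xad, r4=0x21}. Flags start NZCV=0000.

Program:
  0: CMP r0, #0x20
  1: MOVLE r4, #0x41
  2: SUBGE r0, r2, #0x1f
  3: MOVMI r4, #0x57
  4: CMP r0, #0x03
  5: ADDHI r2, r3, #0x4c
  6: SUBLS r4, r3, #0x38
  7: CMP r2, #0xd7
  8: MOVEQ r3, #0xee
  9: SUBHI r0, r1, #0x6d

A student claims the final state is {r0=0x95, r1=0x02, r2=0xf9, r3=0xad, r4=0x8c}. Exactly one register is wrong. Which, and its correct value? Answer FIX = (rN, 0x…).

FIX = (r4, 0x57)

0: ✓ CMP  NZCV=1000
1: ✓ MOVLE  r4←0x41
2: · SUBGE
3: ✓ MOVMI  r4←0x57
4: ✓ CMP  NZCV=0010
5: ✓ ADDHI  r2←0xf9
6: · SUBLS
7: ✓ CMP  NZCV=0010
8: · MOVEQ
9: ✓ SUBHI  r0←0x95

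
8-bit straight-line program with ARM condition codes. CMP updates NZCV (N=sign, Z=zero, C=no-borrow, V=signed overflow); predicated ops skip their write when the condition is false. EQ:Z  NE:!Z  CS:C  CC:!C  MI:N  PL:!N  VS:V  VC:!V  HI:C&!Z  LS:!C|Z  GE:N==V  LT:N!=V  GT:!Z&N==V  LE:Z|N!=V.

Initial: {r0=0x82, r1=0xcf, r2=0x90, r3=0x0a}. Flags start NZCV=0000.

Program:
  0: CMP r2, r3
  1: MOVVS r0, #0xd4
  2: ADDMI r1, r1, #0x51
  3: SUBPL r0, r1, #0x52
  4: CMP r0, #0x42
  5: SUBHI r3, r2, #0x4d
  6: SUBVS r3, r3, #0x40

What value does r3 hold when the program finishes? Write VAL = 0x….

VAL = 0x03

0: ✓ CMP  NZCV=1010
1: · MOVVS
2: ✓ ADDMI  r1←0x20
3: · SUBPL
4: ✓ CMP  NZCV=0011
5: ✓ SUBHI  r3←0x43
6: ✓ SUBVS  r3←0x03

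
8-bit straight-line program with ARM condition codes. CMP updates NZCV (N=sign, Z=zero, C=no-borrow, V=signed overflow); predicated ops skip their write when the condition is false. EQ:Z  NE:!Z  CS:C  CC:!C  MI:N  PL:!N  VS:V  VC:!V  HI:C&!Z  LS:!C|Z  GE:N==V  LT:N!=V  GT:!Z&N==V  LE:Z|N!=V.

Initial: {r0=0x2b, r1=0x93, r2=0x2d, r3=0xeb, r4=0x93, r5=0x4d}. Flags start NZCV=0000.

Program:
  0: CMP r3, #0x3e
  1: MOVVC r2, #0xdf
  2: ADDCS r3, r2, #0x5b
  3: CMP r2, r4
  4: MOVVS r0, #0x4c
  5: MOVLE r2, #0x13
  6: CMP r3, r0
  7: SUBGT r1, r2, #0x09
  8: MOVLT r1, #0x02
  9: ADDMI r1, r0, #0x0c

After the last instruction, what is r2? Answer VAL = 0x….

VAL = 0xdf

0: ✓ CMP  NZCV=1010
1: ✓ MOVVC  r2←0xdf
2: ✓ ADDCS  r3←0x3a
3: ✓ CMP  NZCV=0010
4: · MOVVS
5: · MOVLE
6: ✓ CMP  NZCV=0010
7: ✓ SUBGT  r1←0xd6
8: · MOVLT
9: · ADDMI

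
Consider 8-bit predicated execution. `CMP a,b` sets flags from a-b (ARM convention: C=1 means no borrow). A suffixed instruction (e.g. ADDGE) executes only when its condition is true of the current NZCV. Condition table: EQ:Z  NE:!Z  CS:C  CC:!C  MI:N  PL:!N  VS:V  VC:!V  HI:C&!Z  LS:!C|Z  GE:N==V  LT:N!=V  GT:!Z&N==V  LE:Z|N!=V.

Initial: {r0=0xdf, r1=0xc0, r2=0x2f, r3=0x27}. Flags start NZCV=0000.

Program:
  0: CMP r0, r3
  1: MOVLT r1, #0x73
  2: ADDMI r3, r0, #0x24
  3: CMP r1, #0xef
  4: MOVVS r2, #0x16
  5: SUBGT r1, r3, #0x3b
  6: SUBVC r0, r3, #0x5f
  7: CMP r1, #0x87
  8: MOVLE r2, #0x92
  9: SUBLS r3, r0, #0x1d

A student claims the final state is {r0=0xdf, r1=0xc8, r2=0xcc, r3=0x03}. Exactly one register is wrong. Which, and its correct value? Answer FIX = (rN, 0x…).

FIX = (r2, 0x16)

[0] flags=1010 → (cmp)
[1] flags=1010 LT?T → r1=0x73
[2] flags=1010 MI?T → r3=0x03
[3] flags=1001 → (cmp)
[4] flags=1001 VS?T → r2=0x16
[5] flags=1001 GT?T → r1=0xc8
[6] flags=1001 VC?F → skip
[7] flags=0010 → (cmp)
[8] flags=0010 LE?F → skip
[9] flags=0010 LS?F → skip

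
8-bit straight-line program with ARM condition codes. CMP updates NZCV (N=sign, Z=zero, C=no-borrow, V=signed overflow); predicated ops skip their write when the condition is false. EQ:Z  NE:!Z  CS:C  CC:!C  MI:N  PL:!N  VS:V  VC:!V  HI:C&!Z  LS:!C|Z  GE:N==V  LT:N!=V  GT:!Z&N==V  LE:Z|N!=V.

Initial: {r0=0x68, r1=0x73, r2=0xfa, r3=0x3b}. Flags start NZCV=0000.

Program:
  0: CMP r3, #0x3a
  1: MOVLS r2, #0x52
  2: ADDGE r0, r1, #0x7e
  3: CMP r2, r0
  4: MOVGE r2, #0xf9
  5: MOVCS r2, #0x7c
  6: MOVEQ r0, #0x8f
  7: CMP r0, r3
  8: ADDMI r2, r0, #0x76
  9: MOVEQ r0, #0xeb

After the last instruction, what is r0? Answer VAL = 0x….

[0] flags=0010 → (cmp)
[1] flags=0010 LS?F → skip
[2] flags=0010 GE?T → r0=0xf1
[3] flags=0010 → (cmp)
[4] flags=0010 GE?T → r2=0xf9
[5] flags=0010 CS?T → r2=0x7c
[6] flags=0010 EQ?F → skip
[7] flags=1010 → (cmp)
[8] flags=1010 MI?T → r2=0x67
[9] flags=1010 EQ?F → skip

VAL = 0xf1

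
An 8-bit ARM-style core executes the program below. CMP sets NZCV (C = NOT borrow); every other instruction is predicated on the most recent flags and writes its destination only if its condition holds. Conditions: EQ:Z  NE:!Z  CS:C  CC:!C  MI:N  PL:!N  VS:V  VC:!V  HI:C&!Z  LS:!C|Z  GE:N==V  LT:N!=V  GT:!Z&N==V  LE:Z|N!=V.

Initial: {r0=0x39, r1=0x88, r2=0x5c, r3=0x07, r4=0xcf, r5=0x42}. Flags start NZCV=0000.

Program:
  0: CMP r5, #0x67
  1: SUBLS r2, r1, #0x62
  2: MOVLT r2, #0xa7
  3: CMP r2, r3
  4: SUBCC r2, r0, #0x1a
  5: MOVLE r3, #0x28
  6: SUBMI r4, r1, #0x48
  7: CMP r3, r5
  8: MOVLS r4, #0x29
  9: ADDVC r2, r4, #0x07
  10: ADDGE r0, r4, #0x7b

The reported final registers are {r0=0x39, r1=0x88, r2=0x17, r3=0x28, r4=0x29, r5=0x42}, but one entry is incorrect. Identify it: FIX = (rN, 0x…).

[0] flags=1000 → (cmp)
[1] flags=1000 LS?T → r2=0x26
[2] flags=1000 LT?T → r2=0xa7
[3] flags=1010 → (cmp)
[4] flags=1010 CC?F → skip
[5] flags=1010 LE?T → r3=0x28
[6] flags=1010 MI?T → r4=0x40
[7] flags=1000 → (cmp)
[8] flags=1000 LS?T → r4=0x29
[9] flags=1000 VC?T → r2=0x30
[10] flags=1000 GE?F → skip

FIX = (r2, 0x30)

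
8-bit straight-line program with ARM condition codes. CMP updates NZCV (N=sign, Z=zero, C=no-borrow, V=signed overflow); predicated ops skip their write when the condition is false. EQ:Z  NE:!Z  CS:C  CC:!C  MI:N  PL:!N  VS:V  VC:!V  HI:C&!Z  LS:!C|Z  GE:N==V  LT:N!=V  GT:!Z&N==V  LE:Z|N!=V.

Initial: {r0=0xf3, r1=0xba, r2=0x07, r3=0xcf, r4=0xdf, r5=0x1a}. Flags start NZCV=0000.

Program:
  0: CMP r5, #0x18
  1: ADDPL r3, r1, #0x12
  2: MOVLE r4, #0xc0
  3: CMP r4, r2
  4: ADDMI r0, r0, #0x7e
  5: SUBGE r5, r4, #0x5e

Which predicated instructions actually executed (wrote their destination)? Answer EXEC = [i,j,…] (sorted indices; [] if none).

[0] flags=0010 → (cmp)
[1] flags=0010 PL?T → r3=0xcc
[2] flags=0010 LE?F → skip
[3] flags=1010 → (cmp)
[4] flags=1010 MI?T → r0=0x71
[5] flags=1010 GE?F → skip

EXEC = [1,4]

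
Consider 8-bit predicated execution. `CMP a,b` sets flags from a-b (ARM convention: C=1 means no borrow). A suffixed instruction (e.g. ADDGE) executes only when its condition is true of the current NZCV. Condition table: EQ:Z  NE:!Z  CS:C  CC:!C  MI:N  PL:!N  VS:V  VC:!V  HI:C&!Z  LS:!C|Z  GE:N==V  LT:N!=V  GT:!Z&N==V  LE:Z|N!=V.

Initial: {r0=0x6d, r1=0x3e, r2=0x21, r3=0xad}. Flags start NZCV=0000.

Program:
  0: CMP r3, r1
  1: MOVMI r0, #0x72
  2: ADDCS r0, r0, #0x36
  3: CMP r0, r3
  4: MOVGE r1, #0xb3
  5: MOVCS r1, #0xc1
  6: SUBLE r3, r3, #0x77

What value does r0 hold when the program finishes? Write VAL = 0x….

VAL = 0xa3

[0] flags=0011 → (cmp)
[1] flags=0011 MI?F → skip
[2] flags=0011 CS?T → r0=0xa3
[3] flags=1000 → (cmp)
[4] flags=1000 GE?F → skip
[5] flags=1000 CS?F → skip
[6] flags=1000 LE?T → r3=0x36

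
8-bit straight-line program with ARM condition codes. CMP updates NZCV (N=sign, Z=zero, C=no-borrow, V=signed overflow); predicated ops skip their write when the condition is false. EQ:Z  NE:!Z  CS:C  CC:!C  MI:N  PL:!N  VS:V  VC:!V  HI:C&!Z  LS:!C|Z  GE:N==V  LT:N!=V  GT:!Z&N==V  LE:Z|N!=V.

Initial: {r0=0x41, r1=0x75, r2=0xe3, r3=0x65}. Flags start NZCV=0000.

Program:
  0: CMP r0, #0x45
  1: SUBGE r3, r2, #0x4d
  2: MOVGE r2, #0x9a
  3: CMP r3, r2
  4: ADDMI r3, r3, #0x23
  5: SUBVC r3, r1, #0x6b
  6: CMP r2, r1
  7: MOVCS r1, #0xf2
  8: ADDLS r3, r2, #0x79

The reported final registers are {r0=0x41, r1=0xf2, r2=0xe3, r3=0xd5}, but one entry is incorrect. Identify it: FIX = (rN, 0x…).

FIX = (r3, 0x88)

[0] flags=1000 → (cmp)
[1] flags=1000 GE?F → skip
[2] flags=1000 GE?F → skip
[3] flags=1001 → (cmp)
[4] flags=1001 MI?T → r3=0x88
[5] flags=1001 VC?F → skip
[6] flags=0011 → (cmp)
[7] flags=0011 CS?T → r1=0xf2
[8] flags=0011 LS?F → skip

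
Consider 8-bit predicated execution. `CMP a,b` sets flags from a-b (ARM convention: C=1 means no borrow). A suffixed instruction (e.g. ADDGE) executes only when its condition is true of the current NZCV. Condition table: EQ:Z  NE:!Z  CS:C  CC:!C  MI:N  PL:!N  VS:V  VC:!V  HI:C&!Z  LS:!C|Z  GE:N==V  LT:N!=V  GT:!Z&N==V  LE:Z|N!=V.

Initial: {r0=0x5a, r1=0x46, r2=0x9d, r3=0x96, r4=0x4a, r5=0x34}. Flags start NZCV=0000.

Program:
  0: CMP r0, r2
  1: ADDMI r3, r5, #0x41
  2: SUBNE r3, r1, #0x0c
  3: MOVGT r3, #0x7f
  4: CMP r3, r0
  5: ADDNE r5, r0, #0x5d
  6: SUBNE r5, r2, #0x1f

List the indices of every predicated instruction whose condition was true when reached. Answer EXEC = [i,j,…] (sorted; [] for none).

EXEC = [1,2,3,5,6]

[0] flags=1001 → (cmp)
[1] flags=1001 MI?T → r3=0x75
[2] flags=1001 NE?T → r3=0x3a
[3] flags=1001 GT?T → r3=0x7f
[4] flags=0010 → (cmp)
[5] flags=0010 NE?T → r5=0xb7
[6] flags=0010 NE?T → r5=0x7e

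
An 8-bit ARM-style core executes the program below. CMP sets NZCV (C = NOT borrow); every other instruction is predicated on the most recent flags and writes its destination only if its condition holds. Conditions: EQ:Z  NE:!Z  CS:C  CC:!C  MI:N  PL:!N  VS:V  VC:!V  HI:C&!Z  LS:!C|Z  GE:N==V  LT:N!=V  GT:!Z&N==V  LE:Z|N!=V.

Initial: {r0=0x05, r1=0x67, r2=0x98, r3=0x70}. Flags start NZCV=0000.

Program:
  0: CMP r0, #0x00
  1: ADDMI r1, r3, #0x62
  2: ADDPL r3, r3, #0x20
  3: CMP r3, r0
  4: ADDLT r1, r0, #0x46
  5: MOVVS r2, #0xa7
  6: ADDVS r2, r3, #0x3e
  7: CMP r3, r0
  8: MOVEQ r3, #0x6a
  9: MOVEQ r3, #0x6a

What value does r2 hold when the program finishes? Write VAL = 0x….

VAL = 0x98

0: ✓ CMP  NZCV=0010
1: · ADDMI
2: ✓ ADDPL  r3←0x90
3: ✓ CMP  NZCV=1010
4: ✓ ADDLT  r1←0x4b
5: · MOVVS
6: · ADDVS
7: ✓ CMP  NZCV=1010
8: · MOVEQ
9: · MOVEQ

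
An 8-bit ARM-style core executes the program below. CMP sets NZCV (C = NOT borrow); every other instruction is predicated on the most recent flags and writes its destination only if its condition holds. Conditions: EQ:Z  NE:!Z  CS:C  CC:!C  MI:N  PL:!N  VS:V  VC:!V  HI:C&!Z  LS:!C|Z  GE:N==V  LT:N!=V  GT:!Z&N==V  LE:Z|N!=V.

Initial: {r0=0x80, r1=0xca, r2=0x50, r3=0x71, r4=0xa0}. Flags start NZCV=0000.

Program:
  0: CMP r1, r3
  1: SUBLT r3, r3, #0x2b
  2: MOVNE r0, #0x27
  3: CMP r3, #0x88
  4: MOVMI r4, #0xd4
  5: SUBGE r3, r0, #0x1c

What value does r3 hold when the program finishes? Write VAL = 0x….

VAL = 0x0b

[0] flags=0011 → (cmp)
[1] flags=0011 LT?T → r3=0x46
[2] flags=0011 NE?T → r0=0x27
[3] flags=1001 → (cmp)
[4] flags=1001 MI?T → r4=0xd4
[5] flags=1001 GE?T → r3=0x0b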